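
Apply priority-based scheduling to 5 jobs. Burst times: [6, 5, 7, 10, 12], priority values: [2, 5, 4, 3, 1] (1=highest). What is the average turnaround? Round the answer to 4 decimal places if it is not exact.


Sort by priority (ascending = highest first):
Order: [(1, 12), (2, 6), (3, 10), (4, 7), (5, 5)]
Completion times:
  Priority 1, burst=12, C=12
  Priority 2, burst=6, C=18
  Priority 3, burst=10, C=28
  Priority 4, burst=7, C=35
  Priority 5, burst=5, C=40
Average turnaround = 133/5 = 26.6

26.6


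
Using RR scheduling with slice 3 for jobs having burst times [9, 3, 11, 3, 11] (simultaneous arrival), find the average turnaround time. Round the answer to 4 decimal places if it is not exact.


Time quantum = 3
Execution trace:
  J1 runs 3 units, time = 3
  J2 runs 3 units, time = 6
  J3 runs 3 units, time = 9
  J4 runs 3 units, time = 12
  J5 runs 3 units, time = 15
  J1 runs 3 units, time = 18
  J3 runs 3 units, time = 21
  J5 runs 3 units, time = 24
  J1 runs 3 units, time = 27
  J3 runs 3 units, time = 30
  J5 runs 3 units, time = 33
  J3 runs 2 units, time = 35
  J5 runs 2 units, time = 37
Finish times: [27, 6, 35, 12, 37]
Average turnaround = 117/5 = 23.4

23.4


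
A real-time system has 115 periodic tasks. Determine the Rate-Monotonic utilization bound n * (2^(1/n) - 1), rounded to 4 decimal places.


Compute 2^(1/115) = 1.0060455679
Subtract 1: 1.0060455679 - 1 = 0.0060455679
Multiply by n: 115 * 0.0060455679 = 0.6952403085
Round to 4 dp: 0.6952

0.6952


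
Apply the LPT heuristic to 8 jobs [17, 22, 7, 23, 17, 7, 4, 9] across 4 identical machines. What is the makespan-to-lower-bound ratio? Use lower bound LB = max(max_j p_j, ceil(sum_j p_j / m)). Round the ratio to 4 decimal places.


LPT order: [23, 22, 17, 17, 9, 7, 7, 4]
Machine loads after assignment: [27, 29, 26, 24]
LPT makespan = 29
Lower bound = max(max_job, ceil(total/4)) = max(23, 27) = 27
Ratio = 29 / 27 = 1.0741

1.0741


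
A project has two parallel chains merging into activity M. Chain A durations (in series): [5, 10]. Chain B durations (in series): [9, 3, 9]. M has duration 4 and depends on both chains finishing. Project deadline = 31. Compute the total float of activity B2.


Forward pass: ES(B2) = sum of predecessors on chain B = 9
EF = ES + duration = 9 + 3 = 12
Backward pass: LF(M) = deadline = 31; LS(M) = 31 - 4 = 27
LF(B2) = LS(M) - sum(successors on chain B) = 27 - 9 = 18
LS = LF - duration = 18 - 3 = 15
Total float = LS - ES = 15 - 9 = 6

6


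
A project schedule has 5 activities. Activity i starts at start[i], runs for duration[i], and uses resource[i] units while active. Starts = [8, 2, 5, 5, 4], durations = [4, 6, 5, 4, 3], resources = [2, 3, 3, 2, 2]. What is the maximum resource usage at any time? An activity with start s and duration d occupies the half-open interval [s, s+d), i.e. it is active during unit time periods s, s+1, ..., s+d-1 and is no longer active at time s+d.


Each activity i is active on [start_i, start_i + duration_i).
Compute total resource usage per time slot:
  t=0: active resources = [], total = 0
  t=1: active resources = [], total = 0
  t=2: active resources = [3], total = 3
  t=3: active resources = [3], total = 3
  t=4: active resources = [3, 2], total = 5
  t=5: active resources = [3, 3, 2, 2], total = 10
  t=6: active resources = [3, 3, 2, 2], total = 10
  t=7: active resources = [3, 3, 2], total = 8
  t=8: active resources = [2, 3, 2], total = 7
  t=9: active resources = [2, 3], total = 5
  t=10: active resources = [2], total = 2
  t=11: active resources = [2], total = 2
Peak resource demand = 10

10


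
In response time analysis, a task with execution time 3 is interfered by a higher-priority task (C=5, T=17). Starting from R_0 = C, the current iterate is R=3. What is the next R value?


R_next = C + ceil(R_prev / T_hp) * C_hp
ceil(3 / 17) = ceil(0.1765) = 1
Interference = 1 * 5 = 5
R_next = 3 + 5 = 8

8


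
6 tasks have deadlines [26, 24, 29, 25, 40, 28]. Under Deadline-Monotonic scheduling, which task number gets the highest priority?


Sort tasks by relative deadline (ascending):
  Task 2: deadline = 24
  Task 4: deadline = 25
  Task 1: deadline = 26
  Task 6: deadline = 28
  Task 3: deadline = 29
  Task 5: deadline = 40
Priority order (highest first): [2, 4, 1, 6, 3, 5]
Highest priority task = 2

2


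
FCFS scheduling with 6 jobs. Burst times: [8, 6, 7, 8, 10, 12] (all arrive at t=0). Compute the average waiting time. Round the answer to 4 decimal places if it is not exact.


FCFS order (as given): [8, 6, 7, 8, 10, 12]
Waiting times:
  Job 1: wait = 0
  Job 2: wait = 8
  Job 3: wait = 14
  Job 4: wait = 21
  Job 5: wait = 29
  Job 6: wait = 39
Sum of waiting times = 111
Average waiting time = 111/6 = 18.5

18.5


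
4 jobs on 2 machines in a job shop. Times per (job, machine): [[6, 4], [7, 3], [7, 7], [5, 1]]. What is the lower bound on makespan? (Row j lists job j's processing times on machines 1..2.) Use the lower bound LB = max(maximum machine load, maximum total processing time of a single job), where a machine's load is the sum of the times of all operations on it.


Machine loads:
  Machine 1: 6 + 7 + 7 + 5 = 25
  Machine 2: 4 + 3 + 7 + 1 = 15
Max machine load = 25
Job totals:
  Job 1: 10
  Job 2: 10
  Job 3: 14
  Job 4: 6
Max job total = 14
Lower bound = max(25, 14) = 25

25


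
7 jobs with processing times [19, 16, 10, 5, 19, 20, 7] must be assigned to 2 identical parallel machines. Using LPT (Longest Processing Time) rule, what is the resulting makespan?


Sort jobs in decreasing order (LPT): [20, 19, 19, 16, 10, 7, 5]
Assign each job to the least loaded machine:
  Machine 1: jobs [20, 16, 10], load = 46
  Machine 2: jobs [19, 19, 7, 5], load = 50
Makespan = max load = 50

50


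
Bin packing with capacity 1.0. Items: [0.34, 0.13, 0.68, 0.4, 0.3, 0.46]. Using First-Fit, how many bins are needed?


Place items sequentially using First-Fit:
  Item 0.34 -> new Bin 1
  Item 0.13 -> Bin 1 (now 0.47)
  Item 0.68 -> new Bin 2
  Item 0.4 -> Bin 1 (now 0.87)
  Item 0.3 -> Bin 2 (now 0.98)
  Item 0.46 -> new Bin 3
Total bins used = 3

3


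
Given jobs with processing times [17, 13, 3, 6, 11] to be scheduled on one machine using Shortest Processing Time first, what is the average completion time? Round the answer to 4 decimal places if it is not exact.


Sort jobs by processing time (SPT order): [3, 6, 11, 13, 17]
Compute completion times sequentially:
  Job 1: processing = 3, completes at 3
  Job 2: processing = 6, completes at 9
  Job 3: processing = 11, completes at 20
  Job 4: processing = 13, completes at 33
  Job 5: processing = 17, completes at 50
Sum of completion times = 115
Average completion time = 115/5 = 23.0

23.0


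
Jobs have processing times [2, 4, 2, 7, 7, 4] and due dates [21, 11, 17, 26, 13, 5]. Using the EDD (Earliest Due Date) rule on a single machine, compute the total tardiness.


Sort by due date (EDD order): [(4, 5), (4, 11), (7, 13), (2, 17), (2, 21), (7, 26)]
Compute completion times and tardiness:
  Job 1: p=4, d=5, C=4, tardiness=max(0,4-5)=0
  Job 2: p=4, d=11, C=8, tardiness=max(0,8-11)=0
  Job 3: p=7, d=13, C=15, tardiness=max(0,15-13)=2
  Job 4: p=2, d=17, C=17, tardiness=max(0,17-17)=0
  Job 5: p=2, d=21, C=19, tardiness=max(0,19-21)=0
  Job 6: p=7, d=26, C=26, tardiness=max(0,26-26)=0
Total tardiness = 2

2


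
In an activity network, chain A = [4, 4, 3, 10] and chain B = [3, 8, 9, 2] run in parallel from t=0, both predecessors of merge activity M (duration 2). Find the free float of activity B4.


ES(B4) = sum of predecessors on chain B = 20
EF(B4) = ES + duration = 20 + 2 = 22
Successor of B4 is M. ES(M) = max(sum(A), sum(B)) = max(21, 22) = 22
Free float = ES(successor) - EF(current) = 22 - 22 = 0

0


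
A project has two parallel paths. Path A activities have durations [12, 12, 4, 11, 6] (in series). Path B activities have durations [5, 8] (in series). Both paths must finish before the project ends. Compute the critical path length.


Path A total = 12 + 12 + 4 + 11 + 6 = 45
Path B total = 5 + 8 = 13
Critical path = longest path = max(45, 13) = 45

45


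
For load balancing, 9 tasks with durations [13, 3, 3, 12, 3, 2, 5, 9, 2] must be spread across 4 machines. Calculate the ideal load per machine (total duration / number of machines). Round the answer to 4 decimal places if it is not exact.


Total processing time = 13 + 3 + 3 + 12 + 3 + 2 + 5 + 9 + 2 = 52
Number of machines = 4
Ideal balanced load = 52 / 4 = 13.0

13.0


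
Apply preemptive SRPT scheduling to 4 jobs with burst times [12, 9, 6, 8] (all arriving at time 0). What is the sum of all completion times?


Since all jobs arrive at t=0, SRPT equals SPT ordering.
SPT order: [6, 8, 9, 12]
Completion times:
  Job 1: p=6, C=6
  Job 2: p=8, C=14
  Job 3: p=9, C=23
  Job 4: p=12, C=35
Total completion time = 6 + 14 + 23 + 35 = 78

78


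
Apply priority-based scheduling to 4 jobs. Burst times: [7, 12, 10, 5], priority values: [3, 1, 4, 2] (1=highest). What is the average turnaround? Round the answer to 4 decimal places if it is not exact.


Sort by priority (ascending = highest first):
Order: [(1, 12), (2, 5), (3, 7), (4, 10)]
Completion times:
  Priority 1, burst=12, C=12
  Priority 2, burst=5, C=17
  Priority 3, burst=7, C=24
  Priority 4, burst=10, C=34
Average turnaround = 87/4 = 21.75

21.75


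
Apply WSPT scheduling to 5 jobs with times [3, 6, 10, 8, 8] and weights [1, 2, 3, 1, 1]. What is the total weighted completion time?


Compute p/w ratios and sort ascending (WSPT): [(3, 1), (6, 2), (10, 3), (8, 1), (8, 1)]
Compute weighted completion times:
  Job (p=3,w=1): C=3, w*C=1*3=3
  Job (p=6,w=2): C=9, w*C=2*9=18
  Job (p=10,w=3): C=19, w*C=3*19=57
  Job (p=8,w=1): C=27, w*C=1*27=27
  Job (p=8,w=1): C=35, w*C=1*35=35
Total weighted completion time = 140

140


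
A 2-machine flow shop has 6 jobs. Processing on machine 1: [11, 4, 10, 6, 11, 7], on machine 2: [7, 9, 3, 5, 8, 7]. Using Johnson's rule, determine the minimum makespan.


Apply Johnson's rule:
  Group 1 (a <= b): [(2, 4, 9), (6, 7, 7)]
  Group 2 (a > b): [(5, 11, 8), (1, 11, 7), (4, 6, 5), (3, 10, 3)]
Optimal job order: [2, 6, 5, 1, 4, 3]
Schedule:
  Job 2: M1 done at 4, M2 done at 13
  Job 6: M1 done at 11, M2 done at 20
  Job 5: M1 done at 22, M2 done at 30
  Job 1: M1 done at 33, M2 done at 40
  Job 4: M1 done at 39, M2 done at 45
  Job 3: M1 done at 49, M2 done at 52
Makespan = 52

52


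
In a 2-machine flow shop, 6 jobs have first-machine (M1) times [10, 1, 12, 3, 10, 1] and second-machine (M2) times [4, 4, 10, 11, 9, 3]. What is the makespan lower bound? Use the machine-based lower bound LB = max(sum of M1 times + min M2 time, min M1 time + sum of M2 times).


LB1 = sum(M1 times) + min(M2 times) = 37 + 3 = 40
LB2 = min(M1 times) + sum(M2 times) = 1 + 41 = 42
Lower bound = max(LB1, LB2) = max(40, 42) = 42

42


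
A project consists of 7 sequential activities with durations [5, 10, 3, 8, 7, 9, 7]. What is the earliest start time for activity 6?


Activity 6 starts after activities 1 through 5 complete.
Predecessor durations: [5, 10, 3, 8, 7]
ES = 5 + 10 + 3 + 8 + 7 = 33

33


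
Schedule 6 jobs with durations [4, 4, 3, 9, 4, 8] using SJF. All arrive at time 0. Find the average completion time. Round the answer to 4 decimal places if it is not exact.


SJF order (ascending): [3, 4, 4, 4, 8, 9]
Completion times:
  Job 1: burst=3, C=3
  Job 2: burst=4, C=7
  Job 3: burst=4, C=11
  Job 4: burst=4, C=15
  Job 5: burst=8, C=23
  Job 6: burst=9, C=32
Average completion = 91/6 = 15.1667

15.1667


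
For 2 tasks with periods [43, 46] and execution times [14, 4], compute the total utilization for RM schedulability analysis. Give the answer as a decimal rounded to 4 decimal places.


Compute individual utilizations (exact fractions):
  Task 1: C/T = 14/43 (approx. 0.3256)
  Task 2: C/T = 4/46 = 2/23 (approx. 0.087)
Total utilization U = 14/43 + 2/23 = 408/989
Rounded to 4 decimal places: U = 0.4125
RM (Liu & Layland) bound for 2 tasks = 0.828427; compare with U = 408/989 (approx. 0.412538)
U <= bound, so schedulable by RM sufficient condition.

0.4125


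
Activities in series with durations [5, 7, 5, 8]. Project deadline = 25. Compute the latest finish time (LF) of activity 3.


LF(activity 3) = deadline - sum of successor durations
Successors: activities 4 through 4 with durations [8]
Sum of successor durations = 8
LF = 25 - 8 = 17

17


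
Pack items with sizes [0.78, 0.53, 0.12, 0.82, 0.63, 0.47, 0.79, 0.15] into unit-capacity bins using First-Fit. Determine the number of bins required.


Place items sequentially using First-Fit:
  Item 0.78 -> new Bin 1
  Item 0.53 -> new Bin 2
  Item 0.12 -> Bin 1 (now 0.9)
  Item 0.82 -> new Bin 3
  Item 0.63 -> new Bin 4
  Item 0.47 -> Bin 2 (now 1.0)
  Item 0.79 -> new Bin 5
  Item 0.15 -> Bin 3 (now 0.97)
Total bins used = 5

5


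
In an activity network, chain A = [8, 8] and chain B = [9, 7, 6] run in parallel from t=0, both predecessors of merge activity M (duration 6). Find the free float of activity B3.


ES(B3) = sum of predecessors on chain B = 16
EF(B3) = ES + duration = 16 + 6 = 22
Successor of B3 is M. ES(M) = max(sum(A), sum(B)) = max(16, 22) = 22
Free float = ES(successor) - EF(current) = 22 - 22 = 0

0


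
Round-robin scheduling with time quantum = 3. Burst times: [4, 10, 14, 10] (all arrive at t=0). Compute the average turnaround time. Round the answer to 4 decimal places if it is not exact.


Time quantum = 3
Execution trace:
  J1 runs 3 units, time = 3
  J2 runs 3 units, time = 6
  J3 runs 3 units, time = 9
  J4 runs 3 units, time = 12
  J1 runs 1 units, time = 13
  J2 runs 3 units, time = 16
  J3 runs 3 units, time = 19
  J4 runs 3 units, time = 22
  J2 runs 3 units, time = 25
  J3 runs 3 units, time = 28
  J4 runs 3 units, time = 31
  J2 runs 1 units, time = 32
  J3 runs 3 units, time = 35
  J4 runs 1 units, time = 36
  J3 runs 2 units, time = 38
Finish times: [13, 32, 38, 36]
Average turnaround = 119/4 = 29.75

29.75


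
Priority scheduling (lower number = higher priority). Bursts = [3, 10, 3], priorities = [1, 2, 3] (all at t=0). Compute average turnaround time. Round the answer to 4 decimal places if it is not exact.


Sort by priority (ascending = highest first):
Order: [(1, 3), (2, 10), (3, 3)]
Completion times:
  Priority 1, burst=3, C=3
  Priority 2, burst=10, C=13
  Priority 3, burst=3, C=16
Average turnaround = 32/3 = 10.6667

10.6667


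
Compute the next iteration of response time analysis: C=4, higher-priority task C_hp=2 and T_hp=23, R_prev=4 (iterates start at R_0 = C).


R_next = C + ceil(R_prev / T_hp) * C_hp
ceil(4 / 23) = ceil(0.1739) = 1
Interference = 1 * 2 = 2
R_next = 4 + 2 = 6

6


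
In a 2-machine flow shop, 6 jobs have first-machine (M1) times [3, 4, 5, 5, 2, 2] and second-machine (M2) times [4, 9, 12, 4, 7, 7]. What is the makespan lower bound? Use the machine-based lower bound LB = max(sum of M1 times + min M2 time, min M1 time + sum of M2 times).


LB1 = sum(M1 times) + min(M2 times) = 21 + 4 = 25
LB2 = min(M1 times) + sum(M2 times) = 2 + 43 = 45
Lower bound = max(LB1, LB2) = max(25, 45) = 45

45


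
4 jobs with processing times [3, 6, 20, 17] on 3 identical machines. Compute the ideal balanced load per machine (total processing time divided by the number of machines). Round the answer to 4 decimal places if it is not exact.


Total processing time = 3 + 6 + 20 + 17 = 46
Number of machines = 3
Ideal balanced load = 46 / 3 = 15.3333

15.3333


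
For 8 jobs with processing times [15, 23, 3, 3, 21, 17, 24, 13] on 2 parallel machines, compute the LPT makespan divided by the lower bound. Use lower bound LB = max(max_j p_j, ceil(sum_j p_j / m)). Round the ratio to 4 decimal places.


LPT order: [24, 23, 21, 17, 15, 13, 3, 3]
Machine loads after assignment: [59, 60]
LPT makespan = 60
Lower bound = max(max_job, ceil(total/2)) = max(24, 60) = 60
Ratio = 60 / 60 = 1.0

1.0


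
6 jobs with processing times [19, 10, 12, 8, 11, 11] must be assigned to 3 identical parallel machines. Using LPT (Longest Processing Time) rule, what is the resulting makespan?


Sort jobs in decreasing order (LPT): [19, 12, 11, 11, 10, 8]
Assign each job to the least loaded machine:
  Machine 1: jobs [19, 8], load = 27
  Machine 2: jobs [12, 10], load = 22
  Machine 3: jobs [11, 11], load = 22
Makespan = max load = 27

27


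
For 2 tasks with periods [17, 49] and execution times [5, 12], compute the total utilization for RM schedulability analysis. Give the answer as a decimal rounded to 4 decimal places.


Compute individual utilizations (exact fractions):
  Task 1: C/T = 5/17 (approx. 0.2941)
  Task 2: C/T = 12/49 (approx. 0.2449)
Total utilization U = 5/17 + 12/49 = 449/833
Rounded to 4 decimal places: U = 0.5390
RM (Liu & Layland) bound for 2 tasks = 0.828427; compare with U = 449/833 (approx. 0.539016)
U <= bound, so schedulable by RM sufficient condition.

0.5390


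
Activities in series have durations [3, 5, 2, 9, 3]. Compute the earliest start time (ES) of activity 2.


Activity 2 starts after activities 1 through 1 complete.
Predecessor durations: [3]
ES = 3 = 3

3


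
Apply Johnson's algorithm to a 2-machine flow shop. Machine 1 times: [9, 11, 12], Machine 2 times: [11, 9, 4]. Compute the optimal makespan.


Apply Johnson's rule:
  Group 1 (a <= b): [(1, 9, 11)]
  Group 2 (a > b): [(2, 11, 9), (3, 12, 4)]
Optimal job order: [1, 2, 3]
Schedule:
  Job 1: M1 done at 9, M2 done at 20
  Job 2: M1 done at 20, M2 done at 29
  Job 3: M1 done at 32, M2 done at 36
Makespan = 36

36


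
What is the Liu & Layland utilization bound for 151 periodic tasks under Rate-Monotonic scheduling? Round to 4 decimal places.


Compute 2^(1/151) = 1.0046009306
Subtract 1: 1.0046009306 - 1 = 0.0046009306
Multiply by n: 151 * 0.0046009306 = 0.6947405206
Round to 4 dp: 0.6947

0.6947


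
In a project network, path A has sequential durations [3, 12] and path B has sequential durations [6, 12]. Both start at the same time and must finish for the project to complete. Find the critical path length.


Path A total = 3 + 12 = 15
Path B total = 6 + 12 = 18
Critical path = longest path = max(15, 18) = 18

18


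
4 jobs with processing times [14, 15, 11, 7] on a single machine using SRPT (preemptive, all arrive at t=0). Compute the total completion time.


Since all jobs arrive at t=0, SRPT equals SPT ordering.
SPT order: [7, 11, 14, 15]
Completion times:
  Job 1: p=7, C=7
  Job 2: p=11, C=18
  Job 3: p=14, C=32
  Job 4: p=15, C=47
Total completion time = 7 + 18 + 32 + 47 = 104

104


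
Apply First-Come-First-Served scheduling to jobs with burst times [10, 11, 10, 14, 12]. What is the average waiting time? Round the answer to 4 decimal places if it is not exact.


FCFS order (as given): [10, 11, 10, 14, 12]
Waiting times:
  Job 1: wait = 0
  Job 2: wait = 10
  Job 3: wait = 21
  Job 4: wait = 31
  Job 5: wait = 45
Sum of waiting times = 107
Average waiting time = 107/5 = 21.4

21.4


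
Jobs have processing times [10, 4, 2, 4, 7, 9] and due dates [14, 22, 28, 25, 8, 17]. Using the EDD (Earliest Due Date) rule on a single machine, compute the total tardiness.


Sort by due date (EDD order): [(7, 8), (10, 14), (9, 17), (4, 22), (4, 25), (2, 28)]
Compute completion times and tardiness:
  Job 1: p=7, d=8, C=7, tardiness=max(0,7-8)=0
  Job 2: p=10, d=14, C=17, tardiness=max(0,17-14)=3
  Job 3: p=9, d=17, C=26, tardiness=max(0,26-17)=9
  Job 4: p=4, d=22, C=30, tardiness=max(0,30-22)=8
  Job 5: p=4, d=25, C=34, tardiness=max(0,34-25)=9
  Job 6: p=2, d=28, C=36, tardiness=max(0,36-28)=8
Total tardiness = 37

37


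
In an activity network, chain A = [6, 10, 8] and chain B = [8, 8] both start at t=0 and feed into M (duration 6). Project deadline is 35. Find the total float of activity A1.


Forward pass: ES(A1) = sum of predecessors on chain A = 0
EF = ES + duration = 0 + 6 = 6
Backward pass: LF(M) = deadline = 35; LS(M) = 35 - 6 = 29
LF(A1) = LS(M) - sum(successors on chain A) = 29 - 18 = 11
LS = LF - duration = 11 - 6 = 5
Total float = LS - ES = 5 - 0 = 5

5


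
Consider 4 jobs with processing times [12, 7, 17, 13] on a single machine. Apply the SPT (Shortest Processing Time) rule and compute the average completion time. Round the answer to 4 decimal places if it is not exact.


Sort jobs by processing time (SPT order): [7, 12, 13, 17]
Compute completion times sequentially:
  Job 1: processing = 7, completes at 7
  Job 2: processing = 12, completes at 19
  Job 3: processing = 13, completes at 32
  Job 4: processing = 17, completes at 49
Sum of completion times = 107
Average completion time = 107/4 = 26.75

26.75


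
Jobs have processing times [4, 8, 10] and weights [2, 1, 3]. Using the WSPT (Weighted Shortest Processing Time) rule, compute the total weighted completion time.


Compute p/w ratios and sort ascending (WSPT): [(4, 2), (10, 3), (8, 1)]
Compute weighted completion times:
  Job (p=4,w=2): C=4, w*C=2*4=8
  Job (p=10,w=3): C=14, w*C=3*14=42
  Job (p=8,w=1): C=22, w*C=1*22=22
Total weighted completion time = 72

72


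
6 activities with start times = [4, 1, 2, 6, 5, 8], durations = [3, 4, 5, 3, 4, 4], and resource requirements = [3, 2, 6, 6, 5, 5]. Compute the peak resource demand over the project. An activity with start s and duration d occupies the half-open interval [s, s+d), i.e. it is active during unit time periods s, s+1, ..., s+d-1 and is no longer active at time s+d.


Each activity i is active on [start_i, start_i + duration_i).
Compute total resource usage per time slot:
  t=0: active resources = [], total = 0
  t=1: active resources = [2], total = 2
  t=2: active resources = [2, 6], total = 8
  t=3: active resources = [2, 6], total = 8
  t=4: active resources = [3, 2, 6], total = 11
  t=5: active resources = [3, 6, 5], total = 14
  t=6: active resources = [3, 6, 6, 5], total = 20
  t=7: active resources = [6, 5], total = 11
  t=8: active resources = [6, 5, 5], total = 16
  t=9: active resources = [5], total = 5
  t=10: active resources = [5], total = 5
  t=11: active resources = [5], total = 5
Peak resource demand = 20

20


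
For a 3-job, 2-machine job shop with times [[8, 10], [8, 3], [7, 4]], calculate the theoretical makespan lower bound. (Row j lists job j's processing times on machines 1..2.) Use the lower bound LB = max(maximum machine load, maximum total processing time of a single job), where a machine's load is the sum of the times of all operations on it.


Machine loads:
  Machine 1: 8 + 8 + 7 = 23
  Machine 2: 10 + 3 + 4 = 17
Max machine load = 23
Job totals:
  Job 1: 18
  Job 2: 11
  Job 3: 11
Max job total = 18
Lower bound = max(23, 18) = 23

23


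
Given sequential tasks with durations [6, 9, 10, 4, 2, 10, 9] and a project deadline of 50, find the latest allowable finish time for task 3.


LF(activity 3) = deadline - sum of successor durations
Successors: activities 4 through 7 with durations [4, 2, 10, 9]
Sum of successor durations = 25
LF = 50 - 25 = 25

25


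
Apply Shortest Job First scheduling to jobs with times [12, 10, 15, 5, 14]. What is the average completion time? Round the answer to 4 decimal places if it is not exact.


SJF order (ascending): [5, 10, 12, 14, 15]
Completion times:
  Job 1: burst=5, C=5
  Job 2: burst=10, C=15
  Job 3: burst=12, C=27
  Job 4: burst=14, C=41
  Job 5: burst=15, C=56
Average completion = 144/5 = 28.8

28.8


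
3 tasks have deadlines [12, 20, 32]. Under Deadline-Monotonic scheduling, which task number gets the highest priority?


Sort tasks by relative deadline (ascending):
  Task 1: deadline = 12
  Task 2: deadline = 20
  Task 3: deadline = 32
Priority order (highest first): [1, 2, 3]
Highest priority task = 1

1


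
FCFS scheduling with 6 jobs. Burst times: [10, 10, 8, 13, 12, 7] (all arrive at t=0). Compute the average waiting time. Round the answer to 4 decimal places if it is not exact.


FCFS order (as given): [10, 10, 8, 13, 12, 7]
Waiting times:
  Job 1: wait = 0
  Job 2: wait = 10
  Job 3: wait = 20
  Job 4: wait = 28
  Job 5: wait = 41
  Job 6: wait = 53
Sum of waiting times = 152
Average waiting time = 152/6 = 25.3333

25.3333


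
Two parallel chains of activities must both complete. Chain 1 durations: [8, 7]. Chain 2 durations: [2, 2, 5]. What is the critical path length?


Path A total = 8 + 7 = 15
Path B total = 2 + 2 + 5 = 9
Critical path = longest path = max(15, 9) = 15

15


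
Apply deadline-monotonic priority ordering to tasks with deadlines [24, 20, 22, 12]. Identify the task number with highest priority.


Sort tasks by relative deadline (ascending):
  Task 4: deadline = 12
  Task 2: deadline = 20
  Task 3: deadline = 22
  Task 1: deadline = 24
Priority order (highest first): [4, 2, 3, 1]
Highest priority task = 4

4


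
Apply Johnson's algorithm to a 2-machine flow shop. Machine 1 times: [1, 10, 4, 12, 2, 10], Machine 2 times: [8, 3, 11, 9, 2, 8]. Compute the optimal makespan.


Apply Johnson's rule:
  Group 1 (a <= b): [(1, 1, 8), (5, 2, 2), (3, 4, 11)]
  Group 2 (a > b): [(4, 12, 9), (6, 10, 8), (2, 10, 3)]
Optimal job order: [1, 5, 3, 4, 6, 2]
Schedule:
  Job 1: M1 done at 1, M2 done at 9
  Job 5: M1 done at 3, M2 done at 11
  Job 3: M1 done at 7, M2 done at 22
  Job 4: M1 done at 19, M2 done at 31
  Job 6: M1 done at 29, M2 done at 39
  Job 2: M1 done at 39, M2 done at 42
Makespan = 42

42


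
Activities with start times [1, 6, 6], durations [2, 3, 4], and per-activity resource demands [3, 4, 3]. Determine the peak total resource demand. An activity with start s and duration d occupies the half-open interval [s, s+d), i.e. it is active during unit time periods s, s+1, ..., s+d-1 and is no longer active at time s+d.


Each activity i is active on [start_i, start_i + duration_i).
Compute total resource usage per time slot:
  t=0: active resources = [], total = 0
  t=1: active resources = [3], total = 3
  t=2: active resources = [3], total = 3
  t=3: active resources = [], total = 0
  t=4: active resources = [], total = 0
  t=5: active resources = [], total = 0
  t=6: active resources = [4, 3], total = 7
  t=7: active resources = [4, 3], total = 7
  t=8: active resources = [4, 3], total = 7
  t=9: active resources = [3], total = 3
Peak resource demand = 7

7


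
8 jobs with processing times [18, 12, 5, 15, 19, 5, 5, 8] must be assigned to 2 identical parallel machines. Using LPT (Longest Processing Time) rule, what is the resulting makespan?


Sort jobs in decreasing order (LPT): [19, 18, 15, 12, 8, 5, 5, 5]
Assign each job to the least loaded machine:
  Machine 1: jobs [19, 12, 8, 5], load = 44
  Machine 2: jobs [18, 15, 5, 5], load = 43
Makespan = max load = 44

44


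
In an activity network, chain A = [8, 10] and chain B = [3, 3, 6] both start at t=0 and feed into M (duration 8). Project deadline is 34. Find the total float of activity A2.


Forward pass: ES(A2) = sum of predecessors on chain A = 8
EF = ES + duration = 8 + 10 = 18
Backward pass: LF(M) = deadline = 34; LS(M) = 34 - 8 = 26
LF(A2) = LS(M) - sum(successors on chain A) = 26 - 0 = 26
LS = LF - duration = 26 - 10 = 16
Total float = LS - ES = 16 - 8 = 8

8


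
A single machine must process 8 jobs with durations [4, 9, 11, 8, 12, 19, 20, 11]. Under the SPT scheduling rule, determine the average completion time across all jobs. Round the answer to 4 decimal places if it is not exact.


Sort jobs by processing time (SPT order): [4, 8, 9, 11, 11, 12, 19, 20]
Compute completion times sequentially:
  Job 1: processing = 4, completes at 4
  Job 2: processing = 8, completes at 12
  Job 3: processing = 9, completes at 21
  Job 4: processing = 11, completes at 32
  Job 5: processing = 11, completes at 43
  Job 6: processing = 12, completes at 55
  Job 7: processing = 19, completes at 74
  Job 8: processing = 20, completes at 94
Sum of completion times = 335
Average completion time = 335/8 = 41.875

41.875


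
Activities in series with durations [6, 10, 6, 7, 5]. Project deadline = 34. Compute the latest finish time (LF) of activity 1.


LF(activity 1) = deadline - sum of successor durations
Successors: activities 2 through 5 with durations [10, 6, 7, 5]
Sum of successor durations = 28
LF = 34 - 28 = 6

6


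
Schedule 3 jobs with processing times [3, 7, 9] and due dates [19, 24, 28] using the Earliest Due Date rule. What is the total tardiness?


Sort by due date (EDD order): [(3, 19), (7, 24), (9, 28)]
Compute completion times and tardiness:
  Job 1: p=3, d=19, C=3, tardiness=max(0,3-19)=0
  Job 2: p=7, d=24, C=10, tardiness=max(0,10-24)=0
  Job 3: p=9, d=28, C=19, tardiness=max(0,19-28)=0
Total tardiness = 0

0


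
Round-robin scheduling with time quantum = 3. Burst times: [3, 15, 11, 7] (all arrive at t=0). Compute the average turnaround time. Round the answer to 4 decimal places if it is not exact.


Time quantum = 3
Execution trace:
  J1 runs 3 units, time = 3
  J2 runs 3 units, time = 6
  J3 runs 3 units, time = 9
  J4 runs 3 units, time = 12
  J2 runs 3 units, time = 15
  J3 runs 3 units, time = 18
  J4 runs 3 units, time = 21
  J2 runs 3 units, time = 24
  J3 runs 3 units, time = 27
  J4 runs 1 units, time = 28
  J2 runs 3 units, time = 31
  J3 runs 2 units, time = 33
  J2 runs 3 units, time = 36
Finish times: [3, 36, 33, 28]
Average turnaround = 100/4 = 25.0

25.0


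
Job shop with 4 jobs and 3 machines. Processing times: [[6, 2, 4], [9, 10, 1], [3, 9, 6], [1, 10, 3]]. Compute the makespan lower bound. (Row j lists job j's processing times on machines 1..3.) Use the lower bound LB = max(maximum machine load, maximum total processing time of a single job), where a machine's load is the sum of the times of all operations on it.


Machine loads:
  Machine 1: 6 + 9 + 3 + 1 = 19
  Machine 2: 2 + 10 + 9 + 10 = 31
  Machine 3: 4 + 1 + 6 + 3 = 14
Max machine load = 31
Job totals:
  Job 1: 12
  Job 2: 20
  Job 3: 18
  Job 4: 14
Max job total = 20
Lower bound = max(31, 20) = 31

31


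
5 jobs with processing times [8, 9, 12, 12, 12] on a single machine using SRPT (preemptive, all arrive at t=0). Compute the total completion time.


Since all jobs arrive at t=0, SRPT equals SPT ordering.
SPT order: [8, 9, 12, 12, 12]
Completion times:
  Job 1: p=8, C=8
  Job 2: p=9, C=17
  Job 3: p=12, C=29
  Job 4: p=12, C=41
  Job 5: p=12, C=53
Total completion time = 8 + 17 + 29 + 41 + 53 = 148

148


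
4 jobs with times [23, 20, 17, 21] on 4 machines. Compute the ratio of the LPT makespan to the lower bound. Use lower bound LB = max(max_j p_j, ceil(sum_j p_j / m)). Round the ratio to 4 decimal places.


LPT order: [23, 21, 20, 17]
Machine loads after assignment: [23, 21, 20, 17]
LPT makespan = 23
Lower bound = max(max_job, ceil(total/4)) = max(23, 21) = 23
Ratio = 23 / 23 = 1.0

1.0


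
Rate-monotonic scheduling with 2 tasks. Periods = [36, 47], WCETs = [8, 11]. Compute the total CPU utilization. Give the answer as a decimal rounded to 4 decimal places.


Compute individual utilizations (exact fractions):
  Task 1: C/T = 8/36 = 2/9 (approx. 0.2222)
  Task 2: C/T = 11/47 (approx. 0.234)
Total utilization U = 2/9 + 11/47 = 193/423
Rounded to 4 decimal places: U = 0.4563
RM (Liu & Layland) bound for 2 tasks = 0.828427; compare with U = 193/423 (approx. 0.456265)
U <= bound, so schedulable by RM sufficient condition.

0.4563


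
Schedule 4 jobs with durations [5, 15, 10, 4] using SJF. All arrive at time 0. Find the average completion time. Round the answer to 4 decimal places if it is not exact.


SJF order (ascending): [4, 5, 10, 15]
Completion times:
  Job 1: burst=4, C=4
  Job 2: burst=5, C=9
  Job 3: burst=10, C=19
  Job 4: burst=15, C=34
Average completion = 66/4 = 16.5

16.5


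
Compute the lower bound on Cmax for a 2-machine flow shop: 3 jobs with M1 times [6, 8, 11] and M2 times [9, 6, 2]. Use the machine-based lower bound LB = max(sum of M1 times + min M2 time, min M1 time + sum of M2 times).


LB1 = sum(M1 times) + min(M2 times) = 25 + 2 = 27
LB2 = min(M1 times) + sum(M2 times) = 6 + 17 = 23
Lower bound = max(LB1, LB2) = max(27, 23) = 27

27


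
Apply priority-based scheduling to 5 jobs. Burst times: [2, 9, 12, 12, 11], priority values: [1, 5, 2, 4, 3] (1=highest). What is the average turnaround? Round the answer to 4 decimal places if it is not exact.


Sort by priority (ascending = highest first):
Order: [(1, 2), (2, 12), (3, 11), (4, 12), (5, 9)]
Completion times:
  Priority 1, burst=2, C=2
  Priority 2, burst=12, C=14
  Priority 3, burst=11, C=25
  Priority 4, burst=12, C=37
  Priority 5, burst=9, C=46
Average turnaround = 124/5 = 24.8

24.8


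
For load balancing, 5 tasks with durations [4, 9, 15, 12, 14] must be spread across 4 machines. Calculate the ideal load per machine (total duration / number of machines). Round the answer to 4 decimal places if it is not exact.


Total processing time = 4 + 9 + 15 + 12 + 14 = 54
Number of machines = 4
Ideal balanced load = 54 / 4 = 13.5

13.5


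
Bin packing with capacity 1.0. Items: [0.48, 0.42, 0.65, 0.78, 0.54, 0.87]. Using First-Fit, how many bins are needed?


Place items sequentially using First-Fit:
  Item 0.48 -> new Bin 1
  Item 0.42 -> Bin 1 (now 0.9)
  Item 0.65 -> new Bin 2
  Item 0.78 -> new Bin 3
  Item 0.54 -> new Bin 4
  Item 0.87 -> new Bin 5
Total bins used = 5

5


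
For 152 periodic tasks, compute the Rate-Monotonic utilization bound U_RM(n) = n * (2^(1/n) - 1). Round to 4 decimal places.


Compute 2^(1/152) = 1.0045705923
Subtract 1: 1.0045705923 - 1 = 0.0045705923
Multiply by n: 152 * 0.0045705923 = 0.6947300296
Round to 4 dp: 0.6947

0.6947


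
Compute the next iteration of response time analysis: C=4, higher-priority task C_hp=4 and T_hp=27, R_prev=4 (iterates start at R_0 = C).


R_next = C + ceil(R_prev / T_hp) * C_hp
ceil(4 / 27) = ceil(0.1481) = 1
Interference = 1 * 4 = 4
R_next = 4 + 4 = 8

8


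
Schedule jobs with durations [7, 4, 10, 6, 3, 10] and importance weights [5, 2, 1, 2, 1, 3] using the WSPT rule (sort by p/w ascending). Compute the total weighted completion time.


Compute p/w ratios and sort ascending (WSPT): [(7, 5), (4, 2), (6, 2), (3, 1), (10, 3), (10, 1)]
Compute weighted completion times:
  Job (p=7,w=5): C=7, w*C=5*7=35
  Job (p=4,w=2): C=11, w*C=2*11=22
  Job (p=6,w=2): C=17, w*C=2*17=34
  Job (p=3,w=1): C=20, w*C=1*20=20
  Job (p=10,w=3): C=30, w*C=3*30=90
  Job (p=10,w=1): C=40, w*C=1*40=40
Total weighted completion time = 241

241


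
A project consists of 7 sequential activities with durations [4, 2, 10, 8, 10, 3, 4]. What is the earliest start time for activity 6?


Activity 6 starts after activities 1 through 5 complete.
Predecessor durations: [4, 2, 10, 8, 10]
ES = 4 + 2 + 10 + 8 + 10 = 34

34


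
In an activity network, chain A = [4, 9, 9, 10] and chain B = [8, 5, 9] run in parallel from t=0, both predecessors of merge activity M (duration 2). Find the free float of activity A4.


ES(A4) = sum of predecessors on chain A = 22
EF(A4) = ES + duration = 22 + 10 = 32
Successor of A4 is M. ES(M) = max(sum(A), sum(B)) = max(32, 22) = 32
Free float = ES(successor) - EF(current) = 32 - 32 = 0

0


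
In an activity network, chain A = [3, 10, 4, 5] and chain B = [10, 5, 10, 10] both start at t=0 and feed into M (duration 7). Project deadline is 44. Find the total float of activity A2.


Forward pass: ES(A2) = sum of predecessors on chain A = 3
EF = ES + duration = 3 + 10 = 13
Backward pass: LF(M) = deadline = 44; LS(M) = 44 - 7 = 37
LF(A2) = LS(M) - sum(successors on chain A) = 37 - 9 = 28
LS = LF - duration = 28 - 10 = 18
Total float = LS - ES = 18 - 3 = 15

15


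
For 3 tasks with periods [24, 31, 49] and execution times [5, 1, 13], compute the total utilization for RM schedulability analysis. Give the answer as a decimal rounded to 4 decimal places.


Compute individual utilizations (exact fractions):
  Task 1: C/T = 5/24 (approx. 0.2083)
  Task 2: C/T = 1/31 (approx. 0.0323)
  Task 3: C/T = 13/49 (approx. 0.2653)
Total utilization U = 5/24 + 1/31 + 13/49 = 18443/36456
Rounded to 4 decimal places: U = 0.5059
RM (Liu & Layland) bound for 3 tasks = 0.779763; compare with U = 18443/36456 (approx. 0.505898)
U <= bound, so schedulable by RM sufficient condition.

0.5059


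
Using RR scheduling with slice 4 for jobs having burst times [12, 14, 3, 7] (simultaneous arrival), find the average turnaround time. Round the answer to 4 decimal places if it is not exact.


Time quantum = 4
Execution trace:
  J1 runs 4 units, time = 4
  J2 runs 4 units, time = 8
  J3 runs 3 units, time = 11
  J4 runs 4 units, time = 15
  J1 runs 4 units, time = 19
  J2 runs 4 units, time = 23
  J4 runs 3 units, time = 26
  J1 runs 4 units, time = 30
  J2 runs 4 units, time = 34
  J2 runs 2 units, time = 36
Finish times: [30, 36, 11, 26]
Average turnaround = 103/4 = 25.75

25.75


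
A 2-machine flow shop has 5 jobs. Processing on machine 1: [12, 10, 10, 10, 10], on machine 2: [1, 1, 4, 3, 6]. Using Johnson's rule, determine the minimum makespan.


Apply Johnson's rule:
  Group 1 (a <= b): []
  Group 2 (a > b): [(5, 10, 6), (3, 10, 4), (4, 10, 3), (1, 12, 1), (2, 10, 1)]
Optimal job order: [5, 3, 4, 1, 2]
Schedule:
  Job 5: M1 done at 10, M2 done at 16
  Job 3: M1 done at 20, M2 done at 24
  Job 4: M1 done at 30, M2 done at 33
  Job 1: M1 done at 42, M2 done at 43
  Job 2: M1 done at 52, M2 done at 53
Makespan = 53

53


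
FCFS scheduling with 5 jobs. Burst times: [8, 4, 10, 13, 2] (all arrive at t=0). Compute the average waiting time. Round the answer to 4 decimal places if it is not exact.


FCFS order (as given): [8, 4, 10, 13, 2]
Waiting times:
  Job 1: wait = 0
  Job 2: wait = 8
  Job 3: wait = 12
  Job 4: wait = 22
  Job 5: wait = 35
Sum of waiting times = 77
Average waiting time = 77/5 = 15.4

15.4


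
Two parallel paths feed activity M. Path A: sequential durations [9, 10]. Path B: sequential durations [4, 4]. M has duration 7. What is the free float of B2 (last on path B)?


ES(B2) = sum of predecessors on chain B = 4
EF(B2) = ES + duration = 4 + 4 = 8
Successor of B2 is M. ES(M) = max(sum(A), sum(B)) = max(19, 8) = 19
Free float = ES(successor) - EF(current) = 19 - 8 = 11

11


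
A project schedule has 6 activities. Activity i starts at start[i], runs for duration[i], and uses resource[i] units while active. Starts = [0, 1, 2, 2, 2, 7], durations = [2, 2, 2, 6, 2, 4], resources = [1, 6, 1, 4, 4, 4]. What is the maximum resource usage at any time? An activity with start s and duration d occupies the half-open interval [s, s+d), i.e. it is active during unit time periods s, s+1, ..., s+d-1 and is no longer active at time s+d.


Each activity i is active on [start_i, start_i + duration_i).
Compute total resource usage per time slot:
  t=0: active resources = [1], total = 1
  t=1: active resources = [1, 6], total = 7
  t=2: active resources = [6, 1, 4, 4], total = 15
  t=3: active resources = [1, 4, 4], total = 9
  t=4: active resources = [4], total = 4
  t=5: active resources = [4], total = 4
  t=6: active resources = [4], total = 4
  t=7: active resources = [4, 4], total = 8
  t=8: active resources = [4], total = 4
  t=9: active resources = [4], total = 4
  t=10: active resources = [4], total = 4
Peak resource demand = 15

15


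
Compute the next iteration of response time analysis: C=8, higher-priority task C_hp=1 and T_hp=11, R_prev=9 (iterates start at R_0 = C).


R_next = C + ceil(R_prev / T_hp) * C_hp
ceil(9 / 11) = ceil(0.8182) = 1
Interference = 1 * 1 = 1
R_next = 8 + 1 = 9
R_next = R_prev, so the iteration has converged (response time = 9).

9


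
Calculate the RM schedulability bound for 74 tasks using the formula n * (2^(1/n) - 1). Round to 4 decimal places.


Compute 2^(1/74) = 1.0094108601
Subtract 1: 1.0094108601 - 1 = 0.0094108601
Multiply by n: 74 * 0.0094108601 = 0.6964036474
Round to 4 dp: 0.6964

0.6964


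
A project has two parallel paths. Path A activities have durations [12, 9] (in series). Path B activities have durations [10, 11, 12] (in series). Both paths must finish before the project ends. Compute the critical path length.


Path A total = 12 + 9 = 21
Path B total = 10 + 11 + 12 = 33
Critical path = longest path = max(21, 33) = 33

33
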